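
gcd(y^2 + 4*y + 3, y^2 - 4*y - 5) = y + 1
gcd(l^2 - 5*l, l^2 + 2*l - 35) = l - 5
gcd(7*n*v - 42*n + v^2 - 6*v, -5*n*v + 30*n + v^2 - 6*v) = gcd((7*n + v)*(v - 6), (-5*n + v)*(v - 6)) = v - 6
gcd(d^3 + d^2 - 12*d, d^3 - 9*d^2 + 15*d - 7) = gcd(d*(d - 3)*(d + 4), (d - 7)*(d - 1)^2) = 1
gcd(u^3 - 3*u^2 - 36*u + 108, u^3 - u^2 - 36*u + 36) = u^2 - 36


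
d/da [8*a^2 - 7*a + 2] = 16*a - 7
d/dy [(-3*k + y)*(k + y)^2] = (-5*k + 3*y)*(k + y)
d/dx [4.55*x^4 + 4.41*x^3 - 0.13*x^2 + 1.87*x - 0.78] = 18.2*x^3 + 13.23*x^2 - 0.26*x + 1.87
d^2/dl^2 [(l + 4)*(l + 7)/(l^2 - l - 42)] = 4*(6*l^3 + 105*l^2 + 651*l + 1253)/(l^6 - 3*l^5 - 123*l^4 + 251*l^3 + 5166*l^2 - 5292*l - 74088)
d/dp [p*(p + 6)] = 2*p + 6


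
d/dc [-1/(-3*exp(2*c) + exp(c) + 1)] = (1 - 6*exp(c))*exp(c)/(-3*exp(2*c) + exp(c) + 1)^2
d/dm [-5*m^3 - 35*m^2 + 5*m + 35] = -15*m^2 - 70*m + 5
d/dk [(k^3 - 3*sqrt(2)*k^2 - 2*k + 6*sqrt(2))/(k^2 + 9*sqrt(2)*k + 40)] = (k^4 + 18*sqrt(2)*k^3 + 68*k^2 - 252*sqrt(2)*k - 188)/(k^4 + 18*sqrt(2)*k^3 + 242*k^2 + 720*sqrt(2)*k + 1600)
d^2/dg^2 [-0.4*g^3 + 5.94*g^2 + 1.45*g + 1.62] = 11.88 - 2.4*g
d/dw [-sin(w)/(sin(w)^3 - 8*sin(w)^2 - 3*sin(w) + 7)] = (2*sin(w)^3 - 8*sin(w)^2 - 7)*cos(w)/(sin(w)^3 - 8*sin(w)^2 - 3*sin(w) + 7)^2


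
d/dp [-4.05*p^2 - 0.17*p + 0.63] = -8.1*p - 0.17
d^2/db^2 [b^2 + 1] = 2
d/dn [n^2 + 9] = 2*n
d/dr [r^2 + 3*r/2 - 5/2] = 2*r + 3/2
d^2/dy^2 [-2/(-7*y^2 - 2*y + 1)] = 4*(-49*y^2 - 14*y + 4*(7*y + 1)^2 + 7)/(7*y^2 + 2*y - 1)^3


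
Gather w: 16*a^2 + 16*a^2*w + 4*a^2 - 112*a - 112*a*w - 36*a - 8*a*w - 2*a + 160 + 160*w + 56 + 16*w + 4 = 20*a^2 - 150*a + w*(16*a^2 - 120*a + 176) + 220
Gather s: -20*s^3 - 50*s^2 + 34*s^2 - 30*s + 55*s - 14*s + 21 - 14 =-20*s^3 - 16*s^2 + 11*s + 7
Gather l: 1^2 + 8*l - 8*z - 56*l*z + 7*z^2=l*(8 - 56*z) + 7*z^2 - 8*z + 1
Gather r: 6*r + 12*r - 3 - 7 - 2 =18*r - 12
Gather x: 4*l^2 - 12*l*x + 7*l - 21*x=4*l^2 + 7*l + x*(-12*l - 21)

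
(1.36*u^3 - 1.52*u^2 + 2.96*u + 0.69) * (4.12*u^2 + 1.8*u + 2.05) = 5.6032*u^5 - 3.8144*u^4 + 12.2472*u^3 + 5.0548*u^2 + 7.31*u + 1.4145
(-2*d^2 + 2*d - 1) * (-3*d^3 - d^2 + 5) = 6*d^5 - 4*d^4 + d^3 - 9*d^2 + 10*d - 5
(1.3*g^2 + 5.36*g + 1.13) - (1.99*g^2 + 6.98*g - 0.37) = -0.69*g^2 - 1.62*g + 1.5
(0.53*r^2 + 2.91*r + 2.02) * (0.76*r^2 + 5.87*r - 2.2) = 0.4028*r^4 + 5.3227*r^3 + 17.4509*r^2 + 5.4554*r - 4.444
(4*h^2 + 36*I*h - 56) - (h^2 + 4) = 3*h^2 + 36*I*h - 60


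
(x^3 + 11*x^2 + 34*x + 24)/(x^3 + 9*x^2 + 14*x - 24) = (x + 1)/(x - 1)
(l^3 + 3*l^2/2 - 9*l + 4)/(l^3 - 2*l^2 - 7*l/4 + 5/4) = 2*(l^2 + 2*l - 8)/(2*l^2 - 3*l - 5)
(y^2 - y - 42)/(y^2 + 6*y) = (y - 7)/y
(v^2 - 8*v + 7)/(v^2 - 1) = (v - 7)/(v + 1)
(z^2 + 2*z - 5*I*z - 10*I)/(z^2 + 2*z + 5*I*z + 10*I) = (z - 5*I)/(z + 5*I)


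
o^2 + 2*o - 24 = (o - 4)*(o + 6)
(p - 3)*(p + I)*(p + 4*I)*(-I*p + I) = -I*p^4 + 5*p^3 + 4*I*p^3 - 20*p^2 + I*p^2 + 15*p - 16*I*p + 12*I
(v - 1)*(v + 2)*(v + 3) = v^3 + 4*v^2 + v - 6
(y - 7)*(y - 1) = y^2 - 8*y + 7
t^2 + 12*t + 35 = (t + 5)*(t + 7)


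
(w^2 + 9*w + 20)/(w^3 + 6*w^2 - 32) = (w + 5)/(w^2 + 2*w - 8)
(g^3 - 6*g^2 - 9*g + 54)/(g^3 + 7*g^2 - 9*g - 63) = (g - 6)/(g + 7)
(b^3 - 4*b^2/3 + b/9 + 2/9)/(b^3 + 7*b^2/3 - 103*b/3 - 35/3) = (3*b^2 - 5*b + 2)/(3*(b^2 + 2*b - 35))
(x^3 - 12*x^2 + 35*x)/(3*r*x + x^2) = (x^2 - 12*x + 35)/(3*r + x)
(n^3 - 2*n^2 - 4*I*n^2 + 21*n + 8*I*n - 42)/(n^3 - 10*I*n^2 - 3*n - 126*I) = (n - 2)/(n - 6*I)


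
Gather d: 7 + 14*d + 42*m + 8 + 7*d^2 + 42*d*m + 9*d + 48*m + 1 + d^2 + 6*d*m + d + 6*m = 8*d^2 + d*(48*m + 24) + 96*m + 16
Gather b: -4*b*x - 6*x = -4*b*x - 6*x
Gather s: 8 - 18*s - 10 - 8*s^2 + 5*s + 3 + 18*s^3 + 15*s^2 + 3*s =18*s^3 + 7*s^2 - 10*s + 1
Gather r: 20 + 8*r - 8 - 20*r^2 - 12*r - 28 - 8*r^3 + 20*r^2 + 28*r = -8*r^3 + 24*r - 16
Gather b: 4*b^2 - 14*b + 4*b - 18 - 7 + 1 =4*b^2 - 10*b - 24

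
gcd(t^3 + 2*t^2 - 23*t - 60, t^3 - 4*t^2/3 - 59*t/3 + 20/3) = t^2 - t - 20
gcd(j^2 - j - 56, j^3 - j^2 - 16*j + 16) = 1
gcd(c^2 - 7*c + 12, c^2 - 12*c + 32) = c - 4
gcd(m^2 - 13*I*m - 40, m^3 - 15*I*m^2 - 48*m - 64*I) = m - 8*I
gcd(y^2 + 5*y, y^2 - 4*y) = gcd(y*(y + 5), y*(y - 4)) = y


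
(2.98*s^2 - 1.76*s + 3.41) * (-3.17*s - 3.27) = -9.4466*s^3 - 4.1654*s^2 - 5.0545*s - 11.1507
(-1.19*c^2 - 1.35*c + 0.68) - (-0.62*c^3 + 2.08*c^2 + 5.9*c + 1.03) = 0.62*c^3 - 3.27*c^2 - 7.25*c - 0.35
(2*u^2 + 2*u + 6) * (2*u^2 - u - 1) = 4*u^4 + 2*u^3 + 8*u^2 - 8*u - 6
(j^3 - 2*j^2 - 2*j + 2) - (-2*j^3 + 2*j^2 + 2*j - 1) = 3*j^3 - 4*j^2 - 4*j + 3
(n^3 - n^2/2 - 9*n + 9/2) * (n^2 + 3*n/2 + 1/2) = n^5 + n^4 - 37*n^3/4 - 37*n^2/4 + 9*n/4 + 9/4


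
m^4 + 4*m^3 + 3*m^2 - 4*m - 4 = (m - 1)*(m + 1)*(m + 2)^2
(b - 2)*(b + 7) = b^2 + 5*b - 14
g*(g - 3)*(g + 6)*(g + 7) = g^4 + 10*g^3 + 3*g^2 - 126*g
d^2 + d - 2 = (d - 1)*(d + 2)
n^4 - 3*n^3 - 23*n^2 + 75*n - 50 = (n - 5)*(n - 2)*(n - 1)*(n + 5)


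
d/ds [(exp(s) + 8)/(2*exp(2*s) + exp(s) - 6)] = (-(exp(s) + 8)*(4*exp(s) + 1) + 2*exp(2*s) + exp(s) - 6)*exp(s)/(2*exp(2*s) + exp(s) - 6)^2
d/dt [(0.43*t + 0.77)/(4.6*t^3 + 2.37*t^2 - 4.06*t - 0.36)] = (-3.956*t^3 - 11.6451*t^2 - 3.6498*t + 2.9714)/(21.16*t^6 + 21.804*t^5 - 31.7351*t^4 - 22.5564*t^3 + 14.7772*t^2 + 2.9232*t + 0.1296)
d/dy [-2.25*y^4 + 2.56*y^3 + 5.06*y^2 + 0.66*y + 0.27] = -9.0*y^3 + 7.68*y^2 + 10.12*y + 0.66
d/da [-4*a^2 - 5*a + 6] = -8*a - 5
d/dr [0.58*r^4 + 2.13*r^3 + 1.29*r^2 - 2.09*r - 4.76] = 2.32*r^3 + 6.39*r^2 + 2.58*r - 2.09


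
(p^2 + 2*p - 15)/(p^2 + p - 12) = (p + 5)/(p + 4)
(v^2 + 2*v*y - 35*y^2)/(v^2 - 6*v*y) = (v^2 + 2*v*y - 35*y^2)/(v*(v - 6*y))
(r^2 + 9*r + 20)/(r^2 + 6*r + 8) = (r + 5)/(r + 2)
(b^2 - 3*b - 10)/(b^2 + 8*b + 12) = (b - 5)/(b + 6)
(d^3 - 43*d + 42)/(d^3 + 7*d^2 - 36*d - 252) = (d - 1)/(d + 6)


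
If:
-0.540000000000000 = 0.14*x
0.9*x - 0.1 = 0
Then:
No Solution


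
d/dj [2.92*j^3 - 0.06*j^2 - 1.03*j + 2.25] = 8.76*j^2 - 0.12*j - 1.03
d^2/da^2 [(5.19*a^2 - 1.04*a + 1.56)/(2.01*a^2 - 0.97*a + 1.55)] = (11.834478*a^3 - 59.201334*a^2 + 1.191528*a + 15.025918)/(8.120601*a^6 - 11.756691*a^5 + 24.460092*a^4 - 19.044883*a^3 + 18.86226*a^2 - 6.991275*a + 3.723875)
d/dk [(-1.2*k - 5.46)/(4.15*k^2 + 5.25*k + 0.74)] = (4.98*k^2 + 45.318*k + 27.777)/(17.2225*k^4 + 43.575*k^3 + 33.7045*k^2 + 7.77*k + 0.5476)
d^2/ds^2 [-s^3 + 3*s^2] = 6 - 6*s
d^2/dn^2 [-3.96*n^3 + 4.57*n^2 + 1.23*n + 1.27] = 9.14 - 23.76*n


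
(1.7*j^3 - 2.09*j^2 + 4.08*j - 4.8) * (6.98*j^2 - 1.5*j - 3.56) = 11.866*j^5 - 17.1382*j^4 + 25.5614*j^3 - 32.1836*j^2 - 7.3248*j + 17.088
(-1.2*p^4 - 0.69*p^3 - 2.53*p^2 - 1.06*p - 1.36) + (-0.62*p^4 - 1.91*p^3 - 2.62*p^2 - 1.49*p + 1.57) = -1.82*p^4 - 2.6*p^3 - 5.15*p^2 - 2.55*p + 0.21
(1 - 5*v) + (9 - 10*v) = 10 - 15*v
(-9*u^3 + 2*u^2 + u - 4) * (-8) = 72*u^3 - 16*u^2 - 8*u + 32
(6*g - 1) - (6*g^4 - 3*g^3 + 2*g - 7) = -6*g^4 + 3*g^3 + 4*g + 6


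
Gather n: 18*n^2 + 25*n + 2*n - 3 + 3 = 18*n^2 + 27*n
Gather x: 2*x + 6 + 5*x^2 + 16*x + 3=5*x^2 + 18*x + 9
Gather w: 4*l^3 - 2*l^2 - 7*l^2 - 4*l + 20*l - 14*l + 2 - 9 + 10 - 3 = 4*l^3 - 9*l^2 + 2*l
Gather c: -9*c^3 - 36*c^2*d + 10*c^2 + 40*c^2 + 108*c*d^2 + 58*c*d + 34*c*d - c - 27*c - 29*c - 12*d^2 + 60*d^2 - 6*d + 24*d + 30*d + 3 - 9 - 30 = -9*c^3 + c^2*(50 - 36*d) + c*(108*d^2 + 92*d - 57) + 48*d^2 + 48*d - 36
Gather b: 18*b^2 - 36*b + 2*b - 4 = 18*b^2 - 34*b - 4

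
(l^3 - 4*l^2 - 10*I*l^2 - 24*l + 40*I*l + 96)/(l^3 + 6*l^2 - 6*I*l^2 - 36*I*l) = (l^2 - 4*l*(1 + I) + 16*I)/(l*(l + 6))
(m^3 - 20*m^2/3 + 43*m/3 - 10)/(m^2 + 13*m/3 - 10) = (m^2 - 5*m + 6)/(m + 6)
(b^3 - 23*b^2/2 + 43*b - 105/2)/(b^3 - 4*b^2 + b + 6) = (b^2 - 17*b/2 + 35/2)/(b^2 - b - 2)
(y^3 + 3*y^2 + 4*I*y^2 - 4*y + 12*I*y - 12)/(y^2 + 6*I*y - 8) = (y^2 + y*(3 + 2*I) + 6*I)/(y + 4*I)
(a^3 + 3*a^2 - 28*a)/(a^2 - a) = (a^2 + 3*a - 28)/(a - 1)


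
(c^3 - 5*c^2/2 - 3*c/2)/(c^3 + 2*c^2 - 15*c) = (c + 1/2)/(c + 5)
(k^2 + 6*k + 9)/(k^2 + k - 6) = (k + 3)/(k - 2)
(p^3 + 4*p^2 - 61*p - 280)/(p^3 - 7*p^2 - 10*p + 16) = (p^2 + 12*p + 35)/(p^2 + p - 2)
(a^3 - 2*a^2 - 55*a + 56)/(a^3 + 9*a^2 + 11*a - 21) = (a - 8)/(a + 3)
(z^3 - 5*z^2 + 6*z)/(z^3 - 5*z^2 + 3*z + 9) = z*(z - 2)/(z^2 - 2*z - 3)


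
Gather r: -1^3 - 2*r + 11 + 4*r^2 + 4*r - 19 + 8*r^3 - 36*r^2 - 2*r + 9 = 8*r^3 - 32*r^2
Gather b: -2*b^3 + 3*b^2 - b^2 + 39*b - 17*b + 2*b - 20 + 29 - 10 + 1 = -2*b^3 + 2*b^2 + 24*b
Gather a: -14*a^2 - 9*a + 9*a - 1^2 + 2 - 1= -14*a^2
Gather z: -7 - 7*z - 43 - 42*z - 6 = -49*z - 56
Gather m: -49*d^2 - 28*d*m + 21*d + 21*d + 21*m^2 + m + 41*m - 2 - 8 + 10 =-49*d^2 + 42*d + 21*m^2 + m*(42 - 28*d)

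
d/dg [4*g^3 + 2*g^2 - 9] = 4*g*(3*g + 1)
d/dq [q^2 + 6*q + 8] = 2*q + 6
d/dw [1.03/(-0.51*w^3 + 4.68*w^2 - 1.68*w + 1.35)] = (1.5759*w^2 - 9.6408*w + 1.7304)/(0.51*w^3 - 4.68*w^2 + 1.68*w - 1.35)^2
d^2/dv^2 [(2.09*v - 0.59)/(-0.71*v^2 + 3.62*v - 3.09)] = (-(1.42*v - 3.62)*(2.09*v - 0.59)*(2.84*v - 7.24) + (8.9034*v - 15.9694)*(0.71*v^2 - 3.62*v + 3.09))/(0.71*v^2 - 3.62*v + 3.09)^3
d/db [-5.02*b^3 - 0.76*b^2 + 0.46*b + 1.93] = -15.06*b^2 - 1.52*b + 0.46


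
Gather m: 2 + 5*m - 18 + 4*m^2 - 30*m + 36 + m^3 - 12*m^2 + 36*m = m^3 - 8*m^2 + 11*m + 20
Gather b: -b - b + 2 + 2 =4 - 2*b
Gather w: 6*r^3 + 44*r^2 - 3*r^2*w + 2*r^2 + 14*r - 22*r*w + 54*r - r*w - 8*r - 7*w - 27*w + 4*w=6*r^3 + 46*r^2 + 60*r + w*(-3*r^2 - 23*r - 30)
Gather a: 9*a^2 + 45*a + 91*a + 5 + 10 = 9*a^2 + 136*a + 15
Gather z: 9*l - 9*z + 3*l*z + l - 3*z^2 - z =10*l - 3*z^2 + z*(3*l - 10)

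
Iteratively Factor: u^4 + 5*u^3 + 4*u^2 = (u)*(u^3 + 5*u^2 + 4*u) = u*(u + 1)*(u^2 + 4*u) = u*(u + 1)*(u + 4)*(u)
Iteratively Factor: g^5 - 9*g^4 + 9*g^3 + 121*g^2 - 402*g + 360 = (g - 3)*(g^4 - 6*g^3 - 9*g^2 + 94*g - 120) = (g - 5)*(g - 3)*(g^3 - g^2 - 14*g + 24) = (g - 5)*(g - 3)*(g + 4)*(g^2 - 5*g + 6) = (g - 5)*(g - 3)*(g - 2)*(g + 4)*(g - 3)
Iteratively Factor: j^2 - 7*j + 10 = (j - 5)*(j - 2)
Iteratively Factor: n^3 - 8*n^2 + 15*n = (n - 5)*(n^2 - 3*n) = (n - 5)*(n - 3)*(n)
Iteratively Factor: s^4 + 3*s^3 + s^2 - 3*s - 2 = (s - 1)*(s^3 + 4*s^2 + 5*s + 2) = (s - 1)*(s + 2)*(s^2 + 2*s + 1) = (s - 1)*(s + 1)*(s + 2)*(s + 1)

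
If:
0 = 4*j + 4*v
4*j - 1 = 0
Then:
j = 1/4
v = -1/4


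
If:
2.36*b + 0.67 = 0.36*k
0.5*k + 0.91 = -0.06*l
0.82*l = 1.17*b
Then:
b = -0.55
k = -1.73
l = -0.78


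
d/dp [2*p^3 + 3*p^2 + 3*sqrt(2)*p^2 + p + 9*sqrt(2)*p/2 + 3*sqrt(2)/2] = 6*p^2 + 6*p + 6*sqrt(2)*p + 1 + 9*sqrt(2)/2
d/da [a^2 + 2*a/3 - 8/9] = 2*a + 2/3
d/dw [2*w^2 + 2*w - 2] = 4*w + 2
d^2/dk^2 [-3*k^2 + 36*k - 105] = -6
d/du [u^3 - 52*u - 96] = 3*u^2 - 52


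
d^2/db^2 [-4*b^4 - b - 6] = -48*b^2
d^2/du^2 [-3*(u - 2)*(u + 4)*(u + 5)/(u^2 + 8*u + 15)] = 30/(u^3 + 9*u^2 + 27*u + 27)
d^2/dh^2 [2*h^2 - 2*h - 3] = 4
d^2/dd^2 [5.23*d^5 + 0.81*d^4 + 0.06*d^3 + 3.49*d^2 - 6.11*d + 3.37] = 104.6*d^3 + 9.72*d^2 + 0.36*d + 6.98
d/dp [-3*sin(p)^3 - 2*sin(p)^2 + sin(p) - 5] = (-9*sin(p)^2 - 4*sin(p) + 1)*cos(p)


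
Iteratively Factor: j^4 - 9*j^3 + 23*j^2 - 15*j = (j - 5)*(j^3 - 4*j^2 + 3*j) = (j - 5)*(j - 3)*(j^2 - j) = (j - 5)*(j - 3)*(j - 1)*(j)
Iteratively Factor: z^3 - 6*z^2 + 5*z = (z)*(z^2 - 6*z + 5) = z*(z - 5)*(z - 1)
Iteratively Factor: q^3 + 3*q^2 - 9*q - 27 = (q + 3)*(q^2 - 9) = (q + 3)^2*(q - 3)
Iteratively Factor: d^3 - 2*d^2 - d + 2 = (d - 2)*(d^2 - 1) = (d - 2)*(d - 1)*(d + 1)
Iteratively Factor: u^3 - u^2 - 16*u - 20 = (u + 2)*(u^2 - 3*u - 10) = (u + 2)^2*(u - 5)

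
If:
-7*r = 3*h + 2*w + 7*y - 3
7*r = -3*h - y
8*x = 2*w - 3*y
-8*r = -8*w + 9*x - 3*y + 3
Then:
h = 545*y/192 - 105/64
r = 45/64 - 87*y/64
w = 3/2 - 3*y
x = 3/8 - 9*y/8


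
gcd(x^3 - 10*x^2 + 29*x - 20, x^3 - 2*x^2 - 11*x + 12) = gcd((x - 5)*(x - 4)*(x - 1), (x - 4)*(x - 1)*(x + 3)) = x^2 - 5*x + 4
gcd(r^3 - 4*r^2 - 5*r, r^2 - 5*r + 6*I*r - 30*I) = r - 5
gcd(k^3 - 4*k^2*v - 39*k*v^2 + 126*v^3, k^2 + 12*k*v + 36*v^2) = k + 6*v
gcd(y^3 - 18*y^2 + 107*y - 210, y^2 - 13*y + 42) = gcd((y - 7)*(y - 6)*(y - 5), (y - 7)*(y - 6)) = y^2 - 13*y + 42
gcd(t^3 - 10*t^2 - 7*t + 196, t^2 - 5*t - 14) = t - 7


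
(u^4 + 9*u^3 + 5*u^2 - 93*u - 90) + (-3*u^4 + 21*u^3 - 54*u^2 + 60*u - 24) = -2*u^4 + 30*u^3 - 49*u^2 - 33*u - 114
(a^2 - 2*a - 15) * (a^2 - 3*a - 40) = a^4 - 5*a^3 - 49*a^2 + 125*a + 600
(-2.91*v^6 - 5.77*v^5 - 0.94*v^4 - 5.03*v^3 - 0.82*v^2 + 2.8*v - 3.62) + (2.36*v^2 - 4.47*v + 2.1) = -2.91*v^6 - 5.77*v^5 - 0.94*v^4 - 5.03*v^3 + 1.54*v^2 - 1.67*v - 1.52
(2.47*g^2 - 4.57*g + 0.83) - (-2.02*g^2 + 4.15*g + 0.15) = 4.49*g^2 - 8.72*g + 0.68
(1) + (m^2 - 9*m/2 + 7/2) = m^2 - 9*m/2 + 9/2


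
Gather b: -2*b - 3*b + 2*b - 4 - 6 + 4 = -3*b - 6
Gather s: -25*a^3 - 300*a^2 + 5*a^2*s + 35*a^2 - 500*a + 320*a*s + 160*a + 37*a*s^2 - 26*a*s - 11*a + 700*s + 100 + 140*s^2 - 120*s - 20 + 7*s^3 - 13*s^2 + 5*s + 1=-25*a^3 - 265*a^2 - 351*a + 7*s^3 + s^2*(37*a + 127) + s*(5*a^2 + 294*a + 585) + 81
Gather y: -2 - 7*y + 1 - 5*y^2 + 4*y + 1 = -5*y^2 - 3*y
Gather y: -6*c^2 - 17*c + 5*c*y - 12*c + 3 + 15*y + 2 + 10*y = -6*c^2 - 29*c + y*(5*c + 25) + 5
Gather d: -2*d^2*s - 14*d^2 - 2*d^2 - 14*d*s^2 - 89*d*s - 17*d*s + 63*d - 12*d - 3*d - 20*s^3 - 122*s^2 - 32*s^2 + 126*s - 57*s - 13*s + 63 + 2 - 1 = d^2*(-2*s - 16) + d*(-14*s^2 - 106*s + 48) - 20*s^3 - 154*s^2 + 56*s + 64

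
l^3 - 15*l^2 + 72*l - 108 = (l - 6)^2*(l - 3)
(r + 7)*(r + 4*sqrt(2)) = r^2 + 4*sqrt(2)*r + 7*r + 28*sqrt(2)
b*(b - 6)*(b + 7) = b^3 + b^2 - 42*b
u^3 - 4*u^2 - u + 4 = (u - 4)*(u - 1)*(u + 1)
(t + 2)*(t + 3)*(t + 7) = t^3 + 12*t^2 + 41*t + 42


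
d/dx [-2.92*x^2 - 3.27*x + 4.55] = -5.84*x - 3.27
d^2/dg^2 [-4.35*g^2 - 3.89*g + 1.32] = -8.70000000000000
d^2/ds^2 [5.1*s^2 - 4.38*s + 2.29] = 10.2000000000000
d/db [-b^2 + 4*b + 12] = 4 - 2*b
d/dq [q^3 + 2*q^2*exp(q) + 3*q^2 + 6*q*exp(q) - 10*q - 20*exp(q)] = 2*q^2*exp(q) + 3*q^2 + 10*q*exp(q) + 6*q - 14*exp(q) - 10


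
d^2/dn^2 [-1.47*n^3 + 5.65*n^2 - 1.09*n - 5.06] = 11.3 - 8.82*n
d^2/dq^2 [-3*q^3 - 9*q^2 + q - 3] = -18*q - 18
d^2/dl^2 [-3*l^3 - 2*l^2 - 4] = -18*l - 4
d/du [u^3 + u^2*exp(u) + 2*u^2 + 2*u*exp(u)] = u^2*exp(u) + 3*u^2 + 4*u*exp(u) + 4*u + 2*exp(u)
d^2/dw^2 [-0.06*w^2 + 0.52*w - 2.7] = -0.120000000000000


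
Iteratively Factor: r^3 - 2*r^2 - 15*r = (r)*(r^2 - 2*r - 15) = r*(r + 3)*(r - 5)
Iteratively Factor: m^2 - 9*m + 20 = (m - 4)*(m - 5)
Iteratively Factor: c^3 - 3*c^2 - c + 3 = (c + 1)*(c^2 - 4*c + 3) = (c - 1)*(c + 1)*(c - 3)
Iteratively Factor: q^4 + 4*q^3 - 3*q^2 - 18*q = (q + 3)*(q^3 + q^2 - 6*q) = (q + 3)^2*(q^2 - 2*q) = q*(q + 3)^2*(q - 2)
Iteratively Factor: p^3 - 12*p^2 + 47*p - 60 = (p - 4)*(p^2 - 8*p + 15) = (p - 5)*(p - 4)*(p - 3)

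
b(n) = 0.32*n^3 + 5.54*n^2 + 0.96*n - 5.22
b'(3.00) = 42.84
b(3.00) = 56.16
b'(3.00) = 42.84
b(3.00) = 56.16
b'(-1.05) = -9.62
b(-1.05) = -0.49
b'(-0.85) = -7.76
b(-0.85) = -2.23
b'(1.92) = 25.77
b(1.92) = 19.31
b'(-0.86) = -7.86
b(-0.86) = -2.15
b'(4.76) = 75.45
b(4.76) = 159.38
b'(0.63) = 8.32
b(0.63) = -2.34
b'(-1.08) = -9.89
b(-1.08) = -0.20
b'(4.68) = 73.84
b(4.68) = 153.41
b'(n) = 0.96*n^2 + 11.08*n + 0.96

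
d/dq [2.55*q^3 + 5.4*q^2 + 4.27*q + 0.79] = 7.65*q^2 + 10.8*q + 4.27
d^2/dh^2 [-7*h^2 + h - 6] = -14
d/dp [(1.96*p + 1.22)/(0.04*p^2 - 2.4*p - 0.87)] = (-0.0784*p^2 - 0.0975999999999999*p + 1.2228)/(0.0016*p^4 - 0.192*p^3 + 5.6904*p^2 + 4.176*p + 0.7569)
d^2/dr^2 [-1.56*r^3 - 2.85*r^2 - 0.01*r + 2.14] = -9.36*r - 5.7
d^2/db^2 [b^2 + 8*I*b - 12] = 2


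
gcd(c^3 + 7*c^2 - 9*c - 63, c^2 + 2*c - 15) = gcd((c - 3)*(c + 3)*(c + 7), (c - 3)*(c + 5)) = c - 3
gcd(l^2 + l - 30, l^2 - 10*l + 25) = l - 5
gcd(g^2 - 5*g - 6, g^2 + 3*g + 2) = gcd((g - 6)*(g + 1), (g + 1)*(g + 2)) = g + 1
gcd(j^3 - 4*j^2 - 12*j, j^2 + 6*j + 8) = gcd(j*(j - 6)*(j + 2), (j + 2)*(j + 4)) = j + 2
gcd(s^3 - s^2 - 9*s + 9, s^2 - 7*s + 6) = s - 1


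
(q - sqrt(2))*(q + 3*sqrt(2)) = q^2 + 2*sqrt(2)*q - 6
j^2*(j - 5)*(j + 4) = j^4 - j^3 - 20*j^2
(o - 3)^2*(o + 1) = o^3 - 5*o^2 + 3*o + 9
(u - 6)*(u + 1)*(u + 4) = u^3 - u^2 - 26*u - 24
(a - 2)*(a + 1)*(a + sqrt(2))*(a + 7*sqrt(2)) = a^4 - a^3 + 8*sqrt(2)*a^3 - 8*sqrt(2)*a^2 + 12*a^2 - 16*sqrt(2)*a - 14*a - 28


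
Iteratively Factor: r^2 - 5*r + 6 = (r - 3)*(r - 2)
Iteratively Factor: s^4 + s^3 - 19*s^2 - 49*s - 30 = (s - 5)*(s^3 + 6*s^2 + 11*s + 6) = (s - 5)*(s + 3)*(s^2 + 3*s + 2) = (s - 5)*(s + 2)*(s + 3)*(s + 1)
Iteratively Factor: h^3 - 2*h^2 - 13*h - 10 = (h + 2)*(h^2 - 4*h - 5) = (h + 1)*(h + 2)*(h - 5)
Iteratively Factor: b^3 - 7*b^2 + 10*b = (b - 5)*(b^2 - 2*b) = (b - 5)*(b - 2)*(b)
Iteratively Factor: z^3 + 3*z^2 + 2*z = (z + 1)*(z^2 + 2*z) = (z + 1)*(z + 2)*(z)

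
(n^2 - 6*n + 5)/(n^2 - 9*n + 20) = (n - 1)/(n - 4)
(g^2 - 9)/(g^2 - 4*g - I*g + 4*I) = (g^2 - 9)/(g^2 - 4*g - I*g + 4*I)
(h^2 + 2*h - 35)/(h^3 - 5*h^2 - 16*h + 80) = (h + 7)/(h^2 - 16)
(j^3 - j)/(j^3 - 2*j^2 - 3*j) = (j - 1)/(j - 3)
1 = 1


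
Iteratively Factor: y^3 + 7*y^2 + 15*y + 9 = (y + 3)*(y^2 + 4*y + 3) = (y + 1)*(y + 3)*(y + 3)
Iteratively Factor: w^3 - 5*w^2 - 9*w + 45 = (w - 5)*(w^2 - 9) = (w - 5)*(w + 3)*(w - 3)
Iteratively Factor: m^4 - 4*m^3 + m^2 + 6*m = (m - 3)*(m^3 - m^2 - 2*m) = (m - 3)*(m + 1)*(m^2 - 2*m) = m*(m - 3)*(m + 1)*(m - 2)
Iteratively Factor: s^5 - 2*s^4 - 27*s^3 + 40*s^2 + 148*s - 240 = (s - 2)*(s^4 - 27*s^2 - 14*s + 120) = (s - 2)^2*(s^3 + 2*s^2 - 23*s - 60) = (s - 2)^2*(s + 3)*(s^2 - s - 20) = (s - 2)^2*(s + 3)*(s + 4)*(s - 5)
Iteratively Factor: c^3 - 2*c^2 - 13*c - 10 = (c + 1)*(c^2 - 3*c - 10) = (c - 5)*(c + 1)*(c + 2)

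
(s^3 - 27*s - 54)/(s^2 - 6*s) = s + 6 + 9/s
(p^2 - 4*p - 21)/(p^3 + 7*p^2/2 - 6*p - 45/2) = 2*(p - 7)/(2*p^2 + p - 15)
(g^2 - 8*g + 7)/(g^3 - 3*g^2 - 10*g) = (-g^2 + 8*g - 7)/(g*(-g^2 + 3*g + 10))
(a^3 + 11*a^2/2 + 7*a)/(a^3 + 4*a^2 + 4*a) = (a + 7/2)/(a + 2)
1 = 1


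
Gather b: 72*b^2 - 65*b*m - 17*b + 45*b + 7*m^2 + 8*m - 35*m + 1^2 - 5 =72*b^2 + b*(28 - 65*m) + 7*m^2 - 27*m - 4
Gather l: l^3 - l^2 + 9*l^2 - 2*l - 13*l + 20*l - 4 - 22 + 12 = l^3 + 8*l^2 + 5*l - 14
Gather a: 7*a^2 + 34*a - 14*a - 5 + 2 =7*a^2 + 20*a - 3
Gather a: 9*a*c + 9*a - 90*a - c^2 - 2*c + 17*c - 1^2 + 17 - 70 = a*(9*c - 81) - c^2 + 15*c - 54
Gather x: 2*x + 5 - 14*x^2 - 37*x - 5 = -14*x^2 - 35*x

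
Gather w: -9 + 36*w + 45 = 36*w + 36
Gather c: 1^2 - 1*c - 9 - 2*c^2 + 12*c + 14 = -2*c^2 + 11*c + 6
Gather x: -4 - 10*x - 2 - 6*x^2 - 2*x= -6*x^2 - 12*x - 6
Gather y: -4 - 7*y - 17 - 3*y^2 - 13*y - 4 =-3*y^2 - 20*y - 25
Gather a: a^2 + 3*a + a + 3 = a^2 + 4*a + 3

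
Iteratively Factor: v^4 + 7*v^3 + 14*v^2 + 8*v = (v + 4)*(v^3 + 3*v^2 + 2*v) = v*(v + 4)*(v^2 + 3*v + 2) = v*(v + 1)*(v + 4)*(v + 2)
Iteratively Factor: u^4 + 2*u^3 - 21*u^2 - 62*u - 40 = (u + 4)*(u^3 - 2*u^2 - 13*u - 10) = (u + 1)*(u + 4)*(u^2 - 3*u - 10) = (u + 1)*(u + 2)*(u + 4)*(u - 5)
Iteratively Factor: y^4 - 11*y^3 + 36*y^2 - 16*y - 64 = (y - 4)*(y^3 - 7*y^2 + 8*y + 16) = (y - 4)*(y + 1)*(y^2 - 8*y + 16) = (y - 4)^2*(y + 1)*(y - 4)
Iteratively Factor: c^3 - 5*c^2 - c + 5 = (c + 1)*(c^2 - 6*c + 5) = (c - 1)*(c + 1)*(c - 5)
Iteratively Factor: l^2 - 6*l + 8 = (l - 2)*(l - 4)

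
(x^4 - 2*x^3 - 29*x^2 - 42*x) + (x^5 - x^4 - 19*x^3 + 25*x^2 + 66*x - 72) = x^5 - 21*x^3 - 4*x^2 + 24*x - 72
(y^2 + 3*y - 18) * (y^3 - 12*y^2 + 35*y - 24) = y^5 - 9*y^4 - 19*y^3 + 297*y^2 - 702*y + 432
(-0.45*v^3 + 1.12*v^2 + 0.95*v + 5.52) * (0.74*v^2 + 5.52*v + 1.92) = -0.333*v^5 - 1.6552*v^4 + 6.0214*v^3 + 11.4792*v^2 + 32.2944*v + 10.5984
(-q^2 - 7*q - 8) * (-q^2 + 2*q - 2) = q^4 + 5*q^3 - 4*q^2 - 2*q + 16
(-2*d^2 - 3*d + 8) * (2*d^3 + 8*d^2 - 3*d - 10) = -4*d^5 - 22*d^4 - 2*d^3 + 93*d^2 + 6*d - 80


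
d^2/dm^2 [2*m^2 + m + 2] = 4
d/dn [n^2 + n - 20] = 2*n + 1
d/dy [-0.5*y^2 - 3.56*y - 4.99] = -1.0*y - 3.56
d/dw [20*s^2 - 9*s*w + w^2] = -9*s + 2*w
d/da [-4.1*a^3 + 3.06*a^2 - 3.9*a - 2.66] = -12.3*a^2 + 6.12*a - 3.9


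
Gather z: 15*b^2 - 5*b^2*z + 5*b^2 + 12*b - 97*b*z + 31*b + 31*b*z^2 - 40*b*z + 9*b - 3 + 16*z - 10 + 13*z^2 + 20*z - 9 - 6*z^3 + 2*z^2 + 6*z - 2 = 20*b^2 + 52*b - 6*z^3 + z^2*(31*b + 15) + z*(-5*b^2 - 137*b + 42) - 24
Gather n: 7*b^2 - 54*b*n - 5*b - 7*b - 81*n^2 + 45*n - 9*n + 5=7*b^2 - 12*b - 81*n^2 + n*(36 - 54*b) + 5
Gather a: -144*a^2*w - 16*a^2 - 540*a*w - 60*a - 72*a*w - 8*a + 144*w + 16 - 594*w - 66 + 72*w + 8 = a^2*(-144*w - 16) + a*(-612*w - 68) - 378*w - 42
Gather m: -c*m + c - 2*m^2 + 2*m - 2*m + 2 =-c*m + c - 2*m^2 + 2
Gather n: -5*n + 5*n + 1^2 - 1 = 0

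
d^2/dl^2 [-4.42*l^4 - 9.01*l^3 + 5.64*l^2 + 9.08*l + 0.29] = -53.04*l^2 - 54.06*l + 11.28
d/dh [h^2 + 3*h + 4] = 2*h + 3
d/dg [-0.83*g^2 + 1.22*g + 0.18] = 1.22 - 1.66*g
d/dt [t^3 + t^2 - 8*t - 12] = 3*t^2 + 2*t - 8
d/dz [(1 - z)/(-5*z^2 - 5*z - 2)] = (-5*z^2 + 10*z + 7)/(25*z^4 + 50*z^3 + 45*z^2 + 20*z + 4)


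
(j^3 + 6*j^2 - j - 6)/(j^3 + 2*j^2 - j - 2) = (j + 6)/(j + 2)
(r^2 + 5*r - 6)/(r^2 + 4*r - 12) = (r - 1)/(r - 2)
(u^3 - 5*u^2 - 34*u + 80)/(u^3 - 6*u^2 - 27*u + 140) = (u^2 - 10*u + 16)/(u^2 - 11*u + 28)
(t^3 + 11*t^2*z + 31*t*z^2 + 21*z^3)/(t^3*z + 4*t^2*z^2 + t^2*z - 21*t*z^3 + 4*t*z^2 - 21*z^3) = (-t^2 - 4*t*z - 3*z^2)/(z*(-t^2 + 3*t*z - t + 3*z))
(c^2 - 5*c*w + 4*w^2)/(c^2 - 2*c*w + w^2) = (-c + 4*w)/(-c + w)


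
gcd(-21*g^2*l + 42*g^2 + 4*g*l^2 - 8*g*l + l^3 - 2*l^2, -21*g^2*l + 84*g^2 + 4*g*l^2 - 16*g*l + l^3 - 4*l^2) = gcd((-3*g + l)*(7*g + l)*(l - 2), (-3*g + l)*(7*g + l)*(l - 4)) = 21*g^2 - 4*g*l - l^2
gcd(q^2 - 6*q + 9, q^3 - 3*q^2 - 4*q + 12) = q - 3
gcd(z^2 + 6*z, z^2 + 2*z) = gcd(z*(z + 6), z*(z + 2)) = z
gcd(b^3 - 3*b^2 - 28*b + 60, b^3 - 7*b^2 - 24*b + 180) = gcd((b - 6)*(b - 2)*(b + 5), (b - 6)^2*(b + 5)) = b^2 - b - 30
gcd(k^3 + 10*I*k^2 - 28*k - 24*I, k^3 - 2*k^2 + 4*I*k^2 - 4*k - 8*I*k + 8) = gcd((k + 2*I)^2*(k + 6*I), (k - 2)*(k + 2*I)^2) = k^2 + 4*I*k - 4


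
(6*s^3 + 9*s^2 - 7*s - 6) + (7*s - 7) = 6*s^3 + 9*s^2 - 13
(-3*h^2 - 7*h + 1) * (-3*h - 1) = 9*h^3 + 24*h^2 + 4*h - 1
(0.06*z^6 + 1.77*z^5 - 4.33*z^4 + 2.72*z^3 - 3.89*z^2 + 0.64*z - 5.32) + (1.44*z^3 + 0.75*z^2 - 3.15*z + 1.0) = 0.06*z^6 + 1.77*z^5 - 4.33*z^4 + 4.16*z^3 - 3.14*z^2 - 2.51*z - 4.32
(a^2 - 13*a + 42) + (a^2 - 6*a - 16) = 2*a^2 - 19*a + 26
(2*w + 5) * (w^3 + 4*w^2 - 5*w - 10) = 2*w^4 + 13*w^3 + 10*w^2 - 45*w - 50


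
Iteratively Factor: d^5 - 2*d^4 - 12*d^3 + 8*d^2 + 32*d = (d + 2)*(d^4 - 4*d^3 - 4*d^2 + 16*d) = (d - 4)*(d + 2)*(d^3 - 4*d) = (d - 4)*(d + 2)^2*(d^2 - 2*d) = (d - 4)*(d - 2)*(d + 2)^2*(d)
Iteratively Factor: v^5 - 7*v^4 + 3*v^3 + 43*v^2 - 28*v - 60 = (v + 1)*(v^4 - 8*v^3 + 11*v^2 + 32*v - 60) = (v - 5)*(v + 1)*(v^3 - 3*v^2 - 4*v + 12) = (v - 5)*(v - 2)*(v + 1)*(v^2 - v - 6) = (v - 5)*(v - 3)*(v - 2)*(v + 1)*(v + 2)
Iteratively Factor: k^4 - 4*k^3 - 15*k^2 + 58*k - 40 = (k - 1)*(k^3 - 3*k^2 - 18*k + 40) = (k - 1)*(k + 4)*(k^2 - 7*k + 10) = (k - 2)*(k - 1)*(k + 4)*(k - 5)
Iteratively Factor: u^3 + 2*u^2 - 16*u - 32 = (u - 4)*(u^2 + 6*u + 8) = (u - 4)*(u + 2)*(u + 4)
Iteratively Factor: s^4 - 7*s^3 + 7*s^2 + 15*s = (s + 1)*(s^3 - 8*s^2 + 15*s) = (s - 3)*(s + 1)*(s^2 - 5*s) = (s - 5)*(s - 3)*(s + 1)*(s)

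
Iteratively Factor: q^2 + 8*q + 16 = (q + 4)*(q + 4)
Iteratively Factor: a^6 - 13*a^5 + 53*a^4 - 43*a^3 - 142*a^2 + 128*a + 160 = (a - 4)*(a^5 - 9*a^4 + 17*a^3 + 25*a^2 - 42*a - 40) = (a - 4)^2*(a^4 - 5*a^3 - 3*a^2 + 13*a + 10) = (a - 4)^2*(a - 2)*(a^3 - 3*a^2 - 9*a - 5) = (a - 5)*(a - 4)^2*(a - 2)*(a^2 + 2*a + 1) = (a - 5)*(a - 4)^2*(a - 2)*(a + 1)*(a + 1)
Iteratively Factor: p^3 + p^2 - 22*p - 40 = (p - 5)*(p^2 + 6*p + 8) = (p - 5)*(p + 4)*(p + 2)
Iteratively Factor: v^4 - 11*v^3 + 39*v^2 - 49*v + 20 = (v - 5)*(v^3 - 6*v^2 + 9*v - 4) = (v - 5)*(v - 1)*(v^2 - 5*v + 4) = (v - 5)*(v - 1)^2*(v - 4)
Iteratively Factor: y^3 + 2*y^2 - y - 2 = (y + 2)*(y^2 - 1) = (y + 1)*(y + 2)*(y - 1)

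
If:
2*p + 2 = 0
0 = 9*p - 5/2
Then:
No Solution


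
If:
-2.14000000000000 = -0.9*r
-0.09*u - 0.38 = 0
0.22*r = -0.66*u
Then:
No Solution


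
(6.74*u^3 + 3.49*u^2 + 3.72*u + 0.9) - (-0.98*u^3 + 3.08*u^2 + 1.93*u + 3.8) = 7.72*u^3 + 0.41*u^2 + 1.79*u - 2.9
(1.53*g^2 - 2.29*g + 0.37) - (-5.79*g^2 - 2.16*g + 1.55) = 7.32*g^2 - 0.13*g - 1.18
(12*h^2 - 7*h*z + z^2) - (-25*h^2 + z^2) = 37*h^2 - 7*h*z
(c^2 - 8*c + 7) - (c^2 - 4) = 11 - 8*c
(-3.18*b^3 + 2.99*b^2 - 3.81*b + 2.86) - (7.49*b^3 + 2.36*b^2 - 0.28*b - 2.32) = -10.67*b^3 + 0.63*b^2 - 3.53*b + 5.18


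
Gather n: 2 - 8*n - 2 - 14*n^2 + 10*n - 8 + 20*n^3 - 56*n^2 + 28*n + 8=20*n^3 - 70*n^2 + 30*n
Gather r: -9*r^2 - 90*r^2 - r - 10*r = -99*r^2 - 11*r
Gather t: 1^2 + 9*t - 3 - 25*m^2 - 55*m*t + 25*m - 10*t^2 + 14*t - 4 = -25*m^2 + 25*m - 10*t^2 + t*(23 - 55*m) - 6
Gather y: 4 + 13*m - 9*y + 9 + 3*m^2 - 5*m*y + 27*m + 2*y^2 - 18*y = 3*m^2 + 40*m + 2*y^2 + y*(-5*m - 27) + 13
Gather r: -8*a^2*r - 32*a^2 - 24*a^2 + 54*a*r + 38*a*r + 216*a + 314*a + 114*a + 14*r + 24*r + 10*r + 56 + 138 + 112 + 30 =-56*a^2 + 644*a + r*(-8*a^2 + 92*a + 48) + 336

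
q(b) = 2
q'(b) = 0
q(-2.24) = 2.00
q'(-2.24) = 0.00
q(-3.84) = 2.00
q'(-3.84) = 0.00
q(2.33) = 2.00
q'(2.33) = 0.00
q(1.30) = 2.00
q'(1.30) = 0.00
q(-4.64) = 2.00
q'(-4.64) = 0.00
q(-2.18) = 2.00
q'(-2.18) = 0.00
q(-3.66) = 2.00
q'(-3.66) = 0.00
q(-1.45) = 2.00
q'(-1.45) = 0.00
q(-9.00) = 2.00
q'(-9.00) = 0.00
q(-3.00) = 2.00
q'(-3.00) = 0.00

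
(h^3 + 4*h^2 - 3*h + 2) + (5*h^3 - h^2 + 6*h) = 6*h^3 + 3*h^2 + 3*h + 2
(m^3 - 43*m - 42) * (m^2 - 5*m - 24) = m^5 - 5*m^4 - 67*m^3 + 173*m^2 + 1242*m + 1008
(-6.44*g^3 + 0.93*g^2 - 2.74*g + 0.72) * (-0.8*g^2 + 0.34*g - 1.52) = 5.152*g^5 - 2.9336*g^4 + 12.297*g^3 - 2.9212*g^2 + 4.4096*g - 1.0944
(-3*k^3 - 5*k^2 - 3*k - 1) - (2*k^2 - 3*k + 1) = -3*k^3 - 7*k^2 - 2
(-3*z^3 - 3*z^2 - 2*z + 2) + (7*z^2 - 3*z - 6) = -3*z^3 + 4*z^2 - 5*z - 4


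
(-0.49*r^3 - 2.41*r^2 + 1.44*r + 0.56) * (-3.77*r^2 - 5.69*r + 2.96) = 1.8473*r^5 + 11.8738*r^4 + 6.8337*r^3 - 17.4384*r^2 + 1.076*r + 1.6576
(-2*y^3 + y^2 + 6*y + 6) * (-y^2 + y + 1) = 2*y^5 - 3*y^4 - 7*y^3 + y^2 + 12*y + 6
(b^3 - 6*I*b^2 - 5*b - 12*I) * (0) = 0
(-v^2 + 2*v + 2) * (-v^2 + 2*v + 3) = v^4 - 4*v^3 - v^2 + 10*v + 6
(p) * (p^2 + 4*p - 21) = p^3 + 4*p^2 - 21*p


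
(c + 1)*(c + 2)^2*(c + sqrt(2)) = c^4 + sqrt(2)*c^3 + 5*c^3 + 5*sqrt(2)*c^2 + 8*c^2 + 4*c + 8*sqrt(2)*c + 4*sqrt(2)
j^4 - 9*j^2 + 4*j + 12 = (j - 2)^2*(j + 1)*(j + 3)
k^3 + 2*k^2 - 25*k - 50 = (k - 5)*(k + 2)*(k + 5)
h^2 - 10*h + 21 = (h - 7)*(h - 3)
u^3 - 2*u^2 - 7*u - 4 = (u - 4)*(u + 1)^2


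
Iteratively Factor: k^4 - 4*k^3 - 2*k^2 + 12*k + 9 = (k - 3)*(k^3 - k^2 - 5*k - 3) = (k - 3)^2*(k^2 + 2*k + 1) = (k - 3)^2*(k + 1)*(k + 1)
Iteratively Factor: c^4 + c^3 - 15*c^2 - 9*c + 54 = (c - 3)*(c^3 + 4*c^2 - 3*c - 18) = (c - 3)*(c - 2)*(c^2 + 6*c + 9) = (c - 3)*(c - 2)*(c + 3)*(c + 3)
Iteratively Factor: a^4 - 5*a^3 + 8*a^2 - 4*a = (a - 2)*(a^3 - 3*a^2 + 2*a) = (a - 2)*(a - 1)*(a^2 - 2*a) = (a - 2)^2*(a - 1)*(a)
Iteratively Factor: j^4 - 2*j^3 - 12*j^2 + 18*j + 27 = (j - 3)*(j^3 + j^2 - 9*j - 9) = (j - 3)*(j + 3)*(j^2 - 2*j - 3) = (j - 3)*(j + 1)*(j + 3)*(j - 3)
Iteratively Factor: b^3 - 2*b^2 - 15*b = (b - 5)*(b^2 + 3*b) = (b - 5)*(b + 3)*(b)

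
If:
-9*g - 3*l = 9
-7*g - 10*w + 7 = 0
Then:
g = 1 - 10*w/7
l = 30*w/7 - 6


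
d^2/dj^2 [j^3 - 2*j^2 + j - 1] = 6*j - 4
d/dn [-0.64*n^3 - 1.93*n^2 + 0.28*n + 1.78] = -1.92*n^2 - 3.86*n + 0.28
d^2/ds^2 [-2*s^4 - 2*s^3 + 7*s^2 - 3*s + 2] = -24*s^2 - 12*s + 14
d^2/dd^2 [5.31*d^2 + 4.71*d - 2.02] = 10.6200000000000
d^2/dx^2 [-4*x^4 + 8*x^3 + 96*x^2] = -48*x^2 + 48*x + 192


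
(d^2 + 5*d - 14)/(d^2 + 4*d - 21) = (d - 2)/(d - 3)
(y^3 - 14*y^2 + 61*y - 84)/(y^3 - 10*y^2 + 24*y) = (y^2 - 10*y + 21)/(y*(y - 6))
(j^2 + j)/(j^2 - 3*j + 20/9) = 9*j*(j + 1)/(9*j^2 - 27*j + 20)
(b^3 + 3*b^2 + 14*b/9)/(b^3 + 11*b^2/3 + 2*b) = (b + 7/3)/(b + 3)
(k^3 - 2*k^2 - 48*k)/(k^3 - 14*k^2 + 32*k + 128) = k*(k + 6)/(k^2 - 6*k - 16)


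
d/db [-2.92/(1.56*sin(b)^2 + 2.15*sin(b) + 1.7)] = (9.1104*sin(b) + 6.278)*cos(b)/(1.56*sin(b)^2 + 2.15*sin(b) + 1.7)^2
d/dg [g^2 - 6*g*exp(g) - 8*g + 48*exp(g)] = -6*g*exp(g) + 2*g + 42*exp(g) - 8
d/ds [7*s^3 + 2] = 21*s^2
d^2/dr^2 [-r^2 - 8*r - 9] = -2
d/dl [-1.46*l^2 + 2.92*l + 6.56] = 2.92 - 2.92*l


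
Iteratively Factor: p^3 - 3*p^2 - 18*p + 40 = (p - 2)*(p^2 - p - 20) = (p - 5)*(p - 2)*(p + 4)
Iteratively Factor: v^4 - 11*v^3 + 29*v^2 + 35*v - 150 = (v - 5)*(v^3 - 6*v^2 - v + 30) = (v - 5)^2*(v^2 - v - 6) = (v - 5)^2*(v - 3)*(v + 2)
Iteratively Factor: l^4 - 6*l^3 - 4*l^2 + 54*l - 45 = (l - 3)*(l^3 - 3*l^2 - 13*l + 15) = (l - 3)*(l - 1)*(l^2 - 2*l - 15) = (l - 5)*(l - 3)*(l - 1)*(l + 3)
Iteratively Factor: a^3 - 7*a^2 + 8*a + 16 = (a + 1)*(a^2 - 8*a + 16) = (a - 4)*(a + 1)*(a - 4)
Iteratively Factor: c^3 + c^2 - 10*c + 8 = (c + 4)*(c^2 - 3*c + 2) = (c - 1)*(c + 4)*(c - 2)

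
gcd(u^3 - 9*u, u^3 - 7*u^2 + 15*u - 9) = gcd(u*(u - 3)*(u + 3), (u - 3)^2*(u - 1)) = u - 3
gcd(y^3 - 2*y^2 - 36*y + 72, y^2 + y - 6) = y - 2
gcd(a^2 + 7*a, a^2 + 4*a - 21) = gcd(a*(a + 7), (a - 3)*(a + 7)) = a + 7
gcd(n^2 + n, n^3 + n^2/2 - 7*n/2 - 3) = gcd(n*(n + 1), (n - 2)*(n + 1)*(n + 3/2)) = n + 1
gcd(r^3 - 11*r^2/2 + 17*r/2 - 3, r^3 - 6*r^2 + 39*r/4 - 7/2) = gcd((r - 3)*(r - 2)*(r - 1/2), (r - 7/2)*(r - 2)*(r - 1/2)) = r^2 - 5*r/2 + 1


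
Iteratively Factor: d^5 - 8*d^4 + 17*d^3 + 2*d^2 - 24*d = (d - 3)*(d^4 - 5*d^3 + 2*d^2 + 8*d) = (d - 4)*(d - 3)*(d^3 - d^2 - 2*d) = (d - 4)*(d - 3)*(d - 2)*(d^2 + d) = d*(d - 4)*(d - 3)*(d - 2)*(d + 1)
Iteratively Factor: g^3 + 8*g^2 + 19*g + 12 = (g + 3)*(g^2 + 5*g + 4) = (g + 1)*(g + 3)*(g + 4)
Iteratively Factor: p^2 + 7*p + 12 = (p + 4)*(p + 3)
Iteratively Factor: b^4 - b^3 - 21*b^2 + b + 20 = (b + 4)*(b^3 - 5*b^2 - b + 5) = (b - 5)*(b + 4)*(b^2 - 1) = (b - 5)*(b + 1)*(b + 4)*(b - 1)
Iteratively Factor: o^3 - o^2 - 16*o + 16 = (o - 1)*(o^2 - 16) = (o - 4)*(o - 1)*(o + 4)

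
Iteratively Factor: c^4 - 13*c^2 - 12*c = (c + 3)*(c^3 - 3*c^2 - 4*c) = (c + 1)*(c + 3)*(c^2 - 4*c) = c*(c + 1)*(c + 3)*(c - 4)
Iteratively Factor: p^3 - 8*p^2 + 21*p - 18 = (p - 3)*(p^2 - 5*p + 6) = (p - 3)*(p - 2)*(p - 3)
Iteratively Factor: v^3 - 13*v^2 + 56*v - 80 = (v - 4)*(v^2 - 9*v + 20) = (v - 4)^2*(v - 5)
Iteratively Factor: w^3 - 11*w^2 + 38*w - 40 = (w - 2)*(w^2 - 9*w + 20) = (w - 5)*(w - 2)*(w - 4)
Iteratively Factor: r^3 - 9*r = (r)*(r^2 - 9) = r*(r + 3)*(r - 3)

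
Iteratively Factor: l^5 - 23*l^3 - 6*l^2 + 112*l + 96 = (l - 3)*(l^4 + 3*l^3 - 14*l^2 - 48*l - 32) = (l - 3)*(l + 1)*(l^3 + 2*l^2 - 16*l - 32) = (l - 3)*(l + 1)*(l + 4)*(l^2 - 2*l - 8) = (l - 3)*(l + 1)*(l + 2)*(l + 4)*(l - 4)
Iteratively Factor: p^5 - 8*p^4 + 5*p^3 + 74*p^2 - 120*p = (p - 2)*(p^4 - 6*p^3 - 7*p^2 + 60*p) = (p - 5)*(p - 2)*(p^3 - p^2 - 12*p) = (p - 5)*(p - 2)*(p + 3)*(p^2 - 4*p) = p*(p - 5)*(p - 2)*(p + 3)*(p - 4)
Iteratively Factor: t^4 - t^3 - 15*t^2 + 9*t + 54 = (t - 3)*(t^3 + 2*t^2 - 9*t - 18) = (t - 3)*(t + 3)*(t^2 - t - 6) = (t - 3)^2*(t + 3)*(t + 2)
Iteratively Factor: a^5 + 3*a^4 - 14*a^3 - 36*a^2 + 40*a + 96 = (a - 3)*(a^4 + 6*a^3 + 4*a^2 - 24*a - 32) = (a - 3)*(a - 2)*(a^3 + 8*a^2 + 20*a + 16) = (a - 3)*(a - 2)*(a + 4)*(a^2 + 4*a + 4) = (a - 3)*(a - 2)*(a + 2)*(a + 4)*(a + 2)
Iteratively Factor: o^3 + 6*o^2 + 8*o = (o + 2)*(o^2 + 4*o) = o*(o + 2)*(o + 4)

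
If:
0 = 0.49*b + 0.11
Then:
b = -0.22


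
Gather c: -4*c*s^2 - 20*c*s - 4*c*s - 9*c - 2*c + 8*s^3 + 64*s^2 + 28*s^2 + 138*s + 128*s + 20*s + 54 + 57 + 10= c*(-4*s^2 - 24*s - 11) + 8*s^3 + 92*s^2 + 286*s + 121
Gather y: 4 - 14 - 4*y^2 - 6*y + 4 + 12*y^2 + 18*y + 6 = 8*y^2 + 12*y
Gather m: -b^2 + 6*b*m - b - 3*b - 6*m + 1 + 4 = -b^2 - 4*b + m*(6*b - 6) + 5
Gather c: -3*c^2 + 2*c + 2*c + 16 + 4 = -3*c^2 + 4*c + 20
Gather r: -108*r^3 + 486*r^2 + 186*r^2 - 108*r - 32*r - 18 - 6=-108*r^3 + 672*r^2 - 140*r - 24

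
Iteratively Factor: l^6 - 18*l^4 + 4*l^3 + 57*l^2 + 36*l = (l + 1)*(l^5 - l^4 - 17*l^3 + 21*l^2 + 36*l) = (l - 3)*(l + 1)*(l^4 + 2*l^3 - 11*l^2 - 12*l) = l*(l - 3)*(l + 1)*(l^3 + 2*l^2 - 11*l - 12) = l*(l - 3)*(l + 1)*(l + 4)*(l^2 - 2*l - 3) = l*(l - 3)*(l + 1)^2*(l + 4)*(l - 3)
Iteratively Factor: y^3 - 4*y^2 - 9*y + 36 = (y + 3)*(y^2 - 7*y + 12) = (y - 3)*(y + 3)*(y - 4)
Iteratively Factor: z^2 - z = (z - 1)*(z)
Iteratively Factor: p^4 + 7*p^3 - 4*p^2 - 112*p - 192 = (p + 3)*(p^3 + 4*p^2 - 16*p - 64) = (p + 3)*(p + 4)*(p^2 - 16) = (p - 4)*(p + 3)*(p + 4)*(p + 4)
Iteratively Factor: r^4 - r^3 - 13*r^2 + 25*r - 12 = (r - 3)*(r^3 + 2*r^2 - 7*r + 4) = (r - 3)*(r - 1)*(r^2 + 3*r - 4) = (r - 3)*(r - 1)^2*(r + 4)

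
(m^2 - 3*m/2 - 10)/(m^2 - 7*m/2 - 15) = (m - 4)/(m - 6)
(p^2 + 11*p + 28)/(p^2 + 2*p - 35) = (p + 4)/(p - 5)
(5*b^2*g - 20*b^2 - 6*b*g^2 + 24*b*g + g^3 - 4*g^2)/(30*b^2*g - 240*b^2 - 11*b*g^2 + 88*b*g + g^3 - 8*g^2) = (b*g - 4*b - g^2 + 4*g)/(6*b*g - 48*b - g^2 + 8*g)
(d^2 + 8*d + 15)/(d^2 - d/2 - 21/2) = 2*(d + 5)/(2*d - 7)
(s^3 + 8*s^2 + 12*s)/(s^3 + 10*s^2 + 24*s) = (s + 2)/(s + 4)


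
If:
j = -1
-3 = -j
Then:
No Solution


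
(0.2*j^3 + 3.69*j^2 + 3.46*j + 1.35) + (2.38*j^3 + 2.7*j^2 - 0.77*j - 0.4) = 2.58*j^3 + 6.39*j^2 + 2.69*j + 0.95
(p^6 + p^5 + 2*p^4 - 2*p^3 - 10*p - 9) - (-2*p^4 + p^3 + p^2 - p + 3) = p^6 + p^5 + 4*p^4 - 3*p^3 - p^2 - 9*p - 12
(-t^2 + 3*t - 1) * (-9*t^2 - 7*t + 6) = 9*t^4 - 20*t^3 - 18*t^2 + 25*t - 6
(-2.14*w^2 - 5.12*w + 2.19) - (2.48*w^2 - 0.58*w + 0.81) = -4.62*w^2 - 4.54*w + 1.38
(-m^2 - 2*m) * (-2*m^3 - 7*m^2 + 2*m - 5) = 2*m^5 + 11*m^4 + 12*m^3 + m^2 + 10*m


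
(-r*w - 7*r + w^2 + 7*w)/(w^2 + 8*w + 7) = (-r + w)/(w + 1)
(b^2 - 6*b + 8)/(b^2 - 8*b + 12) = (b - 4)/(b - 6)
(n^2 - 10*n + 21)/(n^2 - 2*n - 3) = (n - 7)/(n + 1)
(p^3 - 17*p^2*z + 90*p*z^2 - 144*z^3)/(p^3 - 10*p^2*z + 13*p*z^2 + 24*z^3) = (p - 6*z)/(p + z)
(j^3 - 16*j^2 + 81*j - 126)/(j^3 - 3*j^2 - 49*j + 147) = (j - 6)/(j + 7)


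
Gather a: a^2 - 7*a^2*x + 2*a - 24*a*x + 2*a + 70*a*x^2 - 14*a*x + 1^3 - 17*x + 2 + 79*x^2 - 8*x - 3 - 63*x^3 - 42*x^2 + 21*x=a^2*(1 - 7*x) + a*(70*x^2 - 38*x + 4) - 63*x^3 + 37*x^2 - 4*x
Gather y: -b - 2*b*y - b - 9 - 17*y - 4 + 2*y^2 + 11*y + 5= -2*b + 2*y^2 + y*(-2*b - 6) - 8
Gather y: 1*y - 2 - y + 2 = 0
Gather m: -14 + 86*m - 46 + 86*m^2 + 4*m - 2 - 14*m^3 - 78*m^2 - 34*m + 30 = -14*m^3 + 8*m^2 + 56*m - 32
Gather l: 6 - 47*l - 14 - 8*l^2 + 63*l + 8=-8*l^2 + 16*l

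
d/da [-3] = 0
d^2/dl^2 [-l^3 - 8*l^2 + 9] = -6*l - 16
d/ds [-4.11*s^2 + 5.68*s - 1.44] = 5.68 - 8.22*s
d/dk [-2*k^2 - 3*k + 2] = -4*k - 3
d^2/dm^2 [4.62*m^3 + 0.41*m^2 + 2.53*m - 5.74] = 27.72*m + 0.82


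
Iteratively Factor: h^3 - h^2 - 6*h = (h + 2)*(h^2 - 3*h) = (h - 3)*(h + 2)*(h)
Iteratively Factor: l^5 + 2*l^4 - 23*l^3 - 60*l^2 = (l)*(l^4 + 2*l^3 - 23*l^2 - 60*l) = l^2*(l^3 + 2*l^2 - 23*l - 60) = l^2*(l + 4)*(l^2 - 2*l - 15) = l^2*(l - 5)*(l + 4)*(l + 3)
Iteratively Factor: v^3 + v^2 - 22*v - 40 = (v + 2)*(v^2 - v - 20) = (v - 5)*(v + 2)*(v + 4)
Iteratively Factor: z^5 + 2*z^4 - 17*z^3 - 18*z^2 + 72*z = (z - 3)*(z^4 + 5*z^3 - 2*z^2 - 24*z) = (z - 3)*(z + 3)*(z^3 + 2*z^2 - 8*z) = (z - 3)*(z + 3)*(z + 4)*(z^2 - 2*z) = z*(z - 3)*(z + 3)*(z + 4)*(z - 2)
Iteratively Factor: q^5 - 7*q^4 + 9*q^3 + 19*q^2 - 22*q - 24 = (q + 1)*(q^4 - 8*q^3 + 17*q^2 + 2*q - 24) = (q - 3)*(q + 1)*(q^3 - 5*q^2 + 2*q + 8) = (q - 3)*(q - 2)*(q + 1)*(q^2 - 3*q - 4) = (q - 4)*(q - 3)*(q - 2)*(q + 1)*(q + 1)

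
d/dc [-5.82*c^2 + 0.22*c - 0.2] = 0.22 - 11.64*c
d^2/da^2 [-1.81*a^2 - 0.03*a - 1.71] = -3.62000000000000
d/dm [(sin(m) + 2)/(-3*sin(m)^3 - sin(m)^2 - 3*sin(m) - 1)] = (6*sin(m)^3 + 19*sin(m)^2 + 4*sin(m) + 5)*cos(m)/((3*sin(m) + 1)^2*(sin(m)^2 + 1)^2)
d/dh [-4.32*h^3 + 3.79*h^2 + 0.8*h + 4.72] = -12.96*h^2 + 7.58*h + 0.8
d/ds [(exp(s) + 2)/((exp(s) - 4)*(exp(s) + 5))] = (-exp(2*s) - 4*exp(s) - 22)*exp(s)/(exp(4*s) + 2*exp(3*s) - 39*exp(2*s) - 40*exp(s) + 400)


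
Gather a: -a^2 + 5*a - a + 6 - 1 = -a^2 + 4*a + 5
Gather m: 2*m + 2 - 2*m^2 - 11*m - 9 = -2*m^2 - 9*m - 7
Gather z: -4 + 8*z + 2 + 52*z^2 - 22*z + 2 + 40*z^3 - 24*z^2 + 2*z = 40*z^3 + 28*z^2 - 12*z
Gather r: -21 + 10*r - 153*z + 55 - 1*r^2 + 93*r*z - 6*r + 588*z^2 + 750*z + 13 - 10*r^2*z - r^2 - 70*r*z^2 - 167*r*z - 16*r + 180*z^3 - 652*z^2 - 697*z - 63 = r^2*(-10*z - 2) + r*(-70*z^2 - 74*z - 12) + 180*z^3 - 64*z^2 - 100*z - 16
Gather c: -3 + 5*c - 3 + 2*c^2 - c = 2*c^2 + 4*c - 6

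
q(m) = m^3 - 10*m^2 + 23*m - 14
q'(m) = 3*m^2 - 20*m + 23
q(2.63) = -4.49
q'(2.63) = -8.85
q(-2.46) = -145.98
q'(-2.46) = 90.35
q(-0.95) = -45.73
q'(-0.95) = 44.71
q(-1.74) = -89.56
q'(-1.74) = 66.88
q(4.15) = -19.30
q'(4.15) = -8.33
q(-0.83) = -40.55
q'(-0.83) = 41.67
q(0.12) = -11.38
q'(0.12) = 20.64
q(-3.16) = -218.09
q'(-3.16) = 116.16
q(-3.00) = -200.00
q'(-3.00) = 110.00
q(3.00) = -8.00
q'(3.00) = -10.00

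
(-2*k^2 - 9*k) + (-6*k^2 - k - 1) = -8*k^2 - 10*k - 1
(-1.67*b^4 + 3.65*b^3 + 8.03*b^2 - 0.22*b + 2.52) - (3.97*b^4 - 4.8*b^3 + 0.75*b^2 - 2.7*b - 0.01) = -5.64*b^4 + 8.45*b^3 + 7.28*b^2 + 2.48*b + 2.53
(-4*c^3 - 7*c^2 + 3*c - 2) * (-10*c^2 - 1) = 40*c^5 + 70*c^4 - 26*c^3 + 27*c^2 - 3*c + 2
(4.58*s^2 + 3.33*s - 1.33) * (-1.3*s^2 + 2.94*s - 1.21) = -5.954*s^4 + 9.1362*s^3 + 5.9774*s^2 - 7.9395*s + 1.6093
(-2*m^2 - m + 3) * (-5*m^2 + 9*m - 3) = 10*m^4 - 13*m^3 - 18*m^2 + 30*m - 9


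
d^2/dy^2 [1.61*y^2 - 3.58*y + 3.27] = 3.22000000000000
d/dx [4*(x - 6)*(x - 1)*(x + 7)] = 12*x^2 - 172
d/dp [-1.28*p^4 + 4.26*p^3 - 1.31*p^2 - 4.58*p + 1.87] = -5.12*p^3 + 12.78*p^2 - 2.62*p - 4.58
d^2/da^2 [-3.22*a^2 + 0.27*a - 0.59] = -6.44000000000000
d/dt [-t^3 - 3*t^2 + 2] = 3*t*(-t - 2)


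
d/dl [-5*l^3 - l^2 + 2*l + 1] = -15*l^2 - 2*l + 2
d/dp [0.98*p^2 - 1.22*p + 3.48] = 1.96*p - 1.22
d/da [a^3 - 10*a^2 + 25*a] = 3*a^2 - 20*a + 25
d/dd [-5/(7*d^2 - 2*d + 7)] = 10*(7*d - 1)/(7*d^2 - 2*d + 7)^2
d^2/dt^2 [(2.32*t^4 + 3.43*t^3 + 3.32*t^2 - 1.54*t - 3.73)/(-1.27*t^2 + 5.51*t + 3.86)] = (-7.483856*t^6 + 97.407984*t^5 - 354.373968*t^4 - 1072.886806*t^3 - 914.067774*t^2 - 417.945966*t + 98.616126)/(2.048383*t^6 - 26.661237*t^5 + 96.994599*t^4 - 5.21741899999998*t^3 - 294.802482*t^2 - 246.290388*t - 57.512456)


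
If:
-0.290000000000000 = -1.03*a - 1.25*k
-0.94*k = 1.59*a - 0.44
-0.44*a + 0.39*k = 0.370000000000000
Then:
No Solution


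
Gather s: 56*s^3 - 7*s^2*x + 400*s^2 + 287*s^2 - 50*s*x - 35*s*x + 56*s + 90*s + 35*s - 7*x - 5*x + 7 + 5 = 56*s^3 + s^2*(687 - 7*x) + s*(181 - 85*x) - 12*x + 12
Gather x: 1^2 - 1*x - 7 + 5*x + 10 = 4*x + 4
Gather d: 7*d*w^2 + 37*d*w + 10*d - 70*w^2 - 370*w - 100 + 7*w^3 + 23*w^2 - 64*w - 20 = d*(7*w^2 + 37*w + 10) + 7*w^3 - 47*w^2 - 434*w - 120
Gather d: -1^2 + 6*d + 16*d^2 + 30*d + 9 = 16*d^2 + 36*d + 8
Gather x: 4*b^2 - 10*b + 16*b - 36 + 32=4*b^2 + 6*b - 4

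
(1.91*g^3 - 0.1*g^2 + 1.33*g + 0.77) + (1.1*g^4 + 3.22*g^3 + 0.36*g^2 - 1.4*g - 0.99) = 1.1*g^4 + 5.13*g^3 + 0.26*g^2 - 0.0699999999999998*g - 0.22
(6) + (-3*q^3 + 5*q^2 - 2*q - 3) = -3*q^3 + 5*q^2 - 2*q + 3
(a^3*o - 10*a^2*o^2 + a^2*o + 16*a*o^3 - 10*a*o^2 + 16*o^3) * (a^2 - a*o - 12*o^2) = a^5*o - 11*a^4*o^2 + a^4*o + 14*a^3*o^3 - 11*a^3*o^2 + 104*a^2*o^4 + 14*a^2*o^3 - 192*a*o^5 + 104*a*o^4 - 192*o^5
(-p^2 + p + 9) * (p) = -p^3 + p^2 + 9*p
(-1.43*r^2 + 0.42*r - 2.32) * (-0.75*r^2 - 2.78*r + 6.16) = 1.0725*r^4 + 3.6604*r^3 - 8.2364*r^2 + 9.0368*r - 14.2912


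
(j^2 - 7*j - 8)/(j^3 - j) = (j - 8)/(j*(j - 1))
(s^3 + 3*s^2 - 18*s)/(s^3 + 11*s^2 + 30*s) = (s - 3)/(s + 5)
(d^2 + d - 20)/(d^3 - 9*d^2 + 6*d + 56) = (d + 5)/(d^2 - 5*d - 14)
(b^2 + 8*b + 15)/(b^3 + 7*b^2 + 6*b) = (b^2 + 8*b + 15)/(b*(b^2 + 7*b + 6))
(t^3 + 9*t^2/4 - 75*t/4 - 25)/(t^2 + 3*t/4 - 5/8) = 2*(t^2 + t - 20)/(2*t - 1)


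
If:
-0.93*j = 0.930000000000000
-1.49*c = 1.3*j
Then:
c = 0.87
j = -1.00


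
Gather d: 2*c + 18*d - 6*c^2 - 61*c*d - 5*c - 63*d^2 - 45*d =-6*c^2 - 3*c - 63*d^2 + d*(-61*c - 27)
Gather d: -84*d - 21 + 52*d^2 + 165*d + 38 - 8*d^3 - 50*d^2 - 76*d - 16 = -8*d^3 + 2*d^2 + 5*d + 1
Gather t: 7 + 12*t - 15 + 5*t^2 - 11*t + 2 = 5*t^2 + t - 6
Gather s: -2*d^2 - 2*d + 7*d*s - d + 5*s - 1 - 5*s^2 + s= -2*d^2 - 3*d - 5*s^2 + s*(7*d + 6) - 1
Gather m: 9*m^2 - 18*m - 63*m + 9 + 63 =9*m^2 - 81*m + 72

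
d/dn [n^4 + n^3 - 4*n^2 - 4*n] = 4*n^3 + 3*n^2 - 8*n - 4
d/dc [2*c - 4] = 2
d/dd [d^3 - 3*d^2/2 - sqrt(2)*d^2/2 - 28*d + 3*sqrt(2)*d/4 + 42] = 3*d^2 - 3*d - sqrt(2)*d - 28 + 3*sqrt(2)/4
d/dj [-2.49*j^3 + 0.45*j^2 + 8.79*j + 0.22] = -7.47*j^2 + 0.9*j + 8.79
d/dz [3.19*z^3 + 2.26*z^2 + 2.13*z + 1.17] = 9.57*z^2 + 4.52*z + 2.13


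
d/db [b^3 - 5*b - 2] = 3*b^2 - 5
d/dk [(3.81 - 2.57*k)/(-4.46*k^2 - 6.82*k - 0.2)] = (-11.4622*k^2 + 33.9852*k + 26.4982)/(19.8916*k^4 + 60.8344*k^3 + 48.2964*k^2 + 2.728*k + 0.04)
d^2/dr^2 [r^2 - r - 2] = 2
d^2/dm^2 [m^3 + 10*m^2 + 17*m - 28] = 6*m + 20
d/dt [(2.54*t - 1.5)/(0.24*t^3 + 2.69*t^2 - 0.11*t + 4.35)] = (-1.2192*t^3 - 5.7526*t^2 + 8.07*t + 10.884)/(0.0576*t^6 + 1.2912*t^5 + 7.1833*t^4 + 1.4962*t^3 + 23.4151*t^2 - 0.957*t + 18.9225)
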